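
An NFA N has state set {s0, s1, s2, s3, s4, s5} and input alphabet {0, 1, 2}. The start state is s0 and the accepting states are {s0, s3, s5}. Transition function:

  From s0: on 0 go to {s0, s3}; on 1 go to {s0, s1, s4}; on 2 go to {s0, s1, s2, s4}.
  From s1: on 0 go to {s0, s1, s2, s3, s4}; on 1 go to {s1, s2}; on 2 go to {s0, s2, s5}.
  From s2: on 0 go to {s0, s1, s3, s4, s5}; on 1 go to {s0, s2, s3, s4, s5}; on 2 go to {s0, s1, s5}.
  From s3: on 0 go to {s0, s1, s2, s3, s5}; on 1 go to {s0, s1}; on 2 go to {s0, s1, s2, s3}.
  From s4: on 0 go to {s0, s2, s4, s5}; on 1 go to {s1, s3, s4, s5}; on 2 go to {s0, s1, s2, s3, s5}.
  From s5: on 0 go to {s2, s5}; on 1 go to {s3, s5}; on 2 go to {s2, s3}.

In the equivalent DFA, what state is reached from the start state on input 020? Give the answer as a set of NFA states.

Start: {s0}.
δ(s0,0) = {s0, s3}.
Union: {s0, s3}.
After 0: {s0, s3}.
δ(s0,2) = {s0, s1, s2, s4}; δ(s3,2) = {s0, s1, s2, s3}.
Union: {s0, s1, s2, s3, s4}.
After 2: {s0, s1, s2, s3, s4}.
δ(s0,0) = {s0, s3}; δ(s1,0) = {s0, s1, s2, s3, s4}; δ(s2,0) = {s0, s1, s3, s4, s5}; δ(s3,0) = {s0, s1, s2, s3, s5}; δ(s4,0) = {s0, s2, s4, s5}.
Union: {s0, s1, s2, s3, s4, s5}.
After 0: {s0, s1, s2, s3, s4, s5}.

{s0, s1, s2, s3, s4, s5}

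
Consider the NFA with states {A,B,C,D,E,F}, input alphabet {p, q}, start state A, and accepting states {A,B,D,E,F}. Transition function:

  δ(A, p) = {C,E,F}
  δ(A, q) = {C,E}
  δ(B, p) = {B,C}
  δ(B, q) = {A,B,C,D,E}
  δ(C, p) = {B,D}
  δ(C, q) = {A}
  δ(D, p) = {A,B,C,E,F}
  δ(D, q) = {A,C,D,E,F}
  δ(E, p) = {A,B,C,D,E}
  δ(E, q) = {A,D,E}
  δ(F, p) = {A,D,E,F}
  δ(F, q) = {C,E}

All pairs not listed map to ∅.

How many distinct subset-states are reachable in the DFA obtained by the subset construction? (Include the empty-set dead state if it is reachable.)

8

Start state of the DFA: {A}.
{A} --p--> {C,E,F}  [new]
{A} --q--> {C,E}  [new]
{C,E,F} --p--> {A,B,C,D,E,F}  [new]
{C,E,F} --q--> {A,C,D,E}  [new]
{C,E} --p--> {A,B,C,D,E}  [new]
{C,E} --q--> {A,D,E}  [new]
{A,B,C,D,E,F} --p--> {A,B,C,D,E,F}  [seen]
{A,B,C,D,E,F} --q--> {A,B,C,D,E,F}  [seen]
{A,C,D,E} --p--> {A,B,C,D,E,F}  [seen]
{A,C,D,E} --q--> {A,C,D,E,F}  [new]
{A,B,C,D,E} --p--> {A,B,C,D,E,F}  [seen]
{A,B,C,D,E} --q--> {A,B,C,D,E,F}  [seen]
{A,D,E} --p--> {A,B,C,D,E,F}  [seen]
{A,D,E} --q--> {A,C,D,E,F}  [seen]
{A,C,D,E,F} --p--> {A,B,C,D,E,F}  [seen]
{A,C,D,E,F} --q--> {A,C,D,E,F}  [seen]
Reachable DFA states: {A}, {C,E,F}, {C,E}, {A,B,C,D,E,F}, {A,C,D,E}, {A,B,C,D,E}, {A,D,E}, {A,C,D,E,F}.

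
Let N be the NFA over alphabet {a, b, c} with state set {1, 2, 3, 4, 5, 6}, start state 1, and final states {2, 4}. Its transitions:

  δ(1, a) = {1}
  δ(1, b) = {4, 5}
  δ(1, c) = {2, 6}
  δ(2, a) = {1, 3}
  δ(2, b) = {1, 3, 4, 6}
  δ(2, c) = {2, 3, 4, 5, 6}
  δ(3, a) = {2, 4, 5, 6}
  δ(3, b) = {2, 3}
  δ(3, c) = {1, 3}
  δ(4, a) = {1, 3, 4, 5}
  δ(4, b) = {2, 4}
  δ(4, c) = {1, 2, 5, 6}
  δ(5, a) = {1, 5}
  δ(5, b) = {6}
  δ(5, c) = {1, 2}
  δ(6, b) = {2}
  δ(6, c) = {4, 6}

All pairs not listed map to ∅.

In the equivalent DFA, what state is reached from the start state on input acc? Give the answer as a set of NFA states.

{2, 3, 4, 5, 6}

Start: {1}.
δ(1,a) = {1}.
Union: {1}.
After a: {1}.
δ(1,c) = {2, 6}.
Union: {2, 6}.
After c: {2, 6}.
δ(2,c) = {2, 3, 4, 5, 6}; δ(6,c) = {4, 6}.
Union: {2, 3, 4, 5, 6}.
After c: {2, 3, 4, 5, 6}.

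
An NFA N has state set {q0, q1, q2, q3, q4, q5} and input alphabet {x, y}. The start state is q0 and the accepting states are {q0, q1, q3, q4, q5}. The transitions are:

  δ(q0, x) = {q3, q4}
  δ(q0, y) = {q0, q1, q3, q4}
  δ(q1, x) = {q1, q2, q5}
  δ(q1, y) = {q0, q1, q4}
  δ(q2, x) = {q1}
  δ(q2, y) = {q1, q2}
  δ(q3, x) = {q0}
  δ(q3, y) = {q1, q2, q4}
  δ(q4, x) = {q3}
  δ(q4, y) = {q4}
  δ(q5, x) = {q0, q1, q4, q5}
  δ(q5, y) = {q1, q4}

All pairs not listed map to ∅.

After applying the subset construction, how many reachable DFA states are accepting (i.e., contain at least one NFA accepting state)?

Start state of the DFA: {q0}.
{q0} --x--> {q3, q4}  [new]
{q0} --y--> {q0, q1, q3, q4}  [new]
{q3, q4} --x--> {q0, q3}  [new]
{q3, q4} --y--> {q1, q2, q4}  [new]
{q0, q1, q3, q4} --x--> {q0, q1, q2, q3, q4, q5}  [new]
{q0, q1, q3, q4} --y--> {q0, q1, q2, q3, q4}  [new]
{q0, q3} --x--> {q0, q3, q4}  [new]
{q0, q3} --y--> {q0, q1, q2, q3, q4}  [seen]
{q1, q2, q4} --x--> {q1, q2, q3, q5}  [new]
{q1, q2, q4} --y--> {q0, q1, q2, q4}  [new]
{q0, q1, q2, q3, q4, q5} --x--> {q0, q1, q2, q3, q4, q5}  [seen]
{q0, q1, q2, q3, q4, q5} --y--> {q0, q1, q2, q3, q4}  [seen]
{q0, q1, q2, q3, q4} --x--> {q0, q1, q2, q3, q4, q5}  [seen]
{q0, q1, q2, q3, q4} --y--> {q0, q1, q2, q3, q4}  [seen]
{q0, q3, q4} --x--> {q0, q3, q4}  [seen]
{q0, q3, q4} --y--> {q0, q1, q2, q3, q4}  [seen]
{q1, q2, q3, q5} --x--> {q0, q1, q2, q4, q5}  [new]
{q1, q2, q3, q5} --y--> {q0, q1, q2, q4}  [seen]
{q0, q1, q2, q4} --x--> {q1, q2, q3, q4, q5}  [new]
{q0, q1, q2, q4} --y--> {q0, q1, q2, q3, q4}  [seen]
{q0, q1, q2, q4, q5} --x--> {q0, q1, q2, q3, q4, q5}  [seen]
{q0, q1, q2, q4, q5} --y--> {q0, q1, q2, q3, q4}  [seen]
{q1, q2, q3, q4, q5} --x--> {q0, q1, q2, q3, q4, q5}  [seen]
{q1, q2, q3, q4, q5} --y--> {q0, q1, q2, q4}  [seen]
Reachable DFA states: {q0}, {q3, q4}, {q0, q1, q3, q4}, {q0, q3}, {q1, q2, q4}, {q0, q1, q2, q3, q4, q5}, {q0, q1, q2, q3, q4}, {q0, q3, q4}, {q1, q2, q3, q5}, {q0, q1, q2, q4}, {q0, q1, q2, q4, q5}, {q1, q2, q3, q4, q5}.
Accepting DFA states (contain an NFA accepting state): {q0}, {q3, q4}, {q0, q1, q3, q4}, {q0, q3}, {q1, q2, q4}, {q0, q1, q2, q3, q4, q5}, {q0, q1, q2, q3, q4}, {q0, q3, q4}, {q1, q2, q3, q5}, {q0, q1, q2, q4}, {q0, q1, q2, q4, q5}, {q1, q2, q3, q4, q5}.

12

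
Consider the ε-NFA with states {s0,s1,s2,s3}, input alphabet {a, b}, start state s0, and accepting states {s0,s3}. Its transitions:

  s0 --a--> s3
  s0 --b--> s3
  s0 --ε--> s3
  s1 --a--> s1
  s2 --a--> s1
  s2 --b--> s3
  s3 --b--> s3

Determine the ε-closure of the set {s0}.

Begin with {s0}.
s0 →ε {s3}; add s3.
ε-closure = {s0,s3}.

{s0,s3}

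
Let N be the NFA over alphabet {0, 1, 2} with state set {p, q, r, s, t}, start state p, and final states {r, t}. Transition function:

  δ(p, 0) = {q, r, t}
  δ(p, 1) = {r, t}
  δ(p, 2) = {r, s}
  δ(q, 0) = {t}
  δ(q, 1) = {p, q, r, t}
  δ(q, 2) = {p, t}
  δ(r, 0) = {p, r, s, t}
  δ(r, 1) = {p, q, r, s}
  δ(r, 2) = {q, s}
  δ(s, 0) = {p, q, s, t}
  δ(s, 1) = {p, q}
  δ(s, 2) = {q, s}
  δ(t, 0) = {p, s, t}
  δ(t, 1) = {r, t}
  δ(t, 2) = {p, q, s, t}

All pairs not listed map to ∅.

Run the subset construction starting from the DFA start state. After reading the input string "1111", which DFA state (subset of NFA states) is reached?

{p, q, r, s, t}

Start: {p}.
δ(p,1) = {r, t}.
Union: {r, t}.
After 1: {r, t}.
δ(r,1) = {p, q, r, s}; δ(t,1) = {r, t}.
Union: {p, q, r, s, t}.
After 1: {p, q, r, s, t}.
δ(p,1) = {r, t}; δ(q,1) = {p, q, r, t}; δ(r,1) = {p, q, r, s}; δ(s,1) = {p, q}; δ(t,1) = {r, t}.
Union: {p, q, r, s, t}.
After 1: {p, q, r, s, t}.
δ(p,1) = {r, t}; δ(q,1) = {p, q, r, t}; δ(r,1) = {p, q, r, s}; δ(s,1) = {p, q}; δ(t,1) = {r, t}.
Union: {p, q, r, s, t}.
After 1: {p, q, r, s, t}.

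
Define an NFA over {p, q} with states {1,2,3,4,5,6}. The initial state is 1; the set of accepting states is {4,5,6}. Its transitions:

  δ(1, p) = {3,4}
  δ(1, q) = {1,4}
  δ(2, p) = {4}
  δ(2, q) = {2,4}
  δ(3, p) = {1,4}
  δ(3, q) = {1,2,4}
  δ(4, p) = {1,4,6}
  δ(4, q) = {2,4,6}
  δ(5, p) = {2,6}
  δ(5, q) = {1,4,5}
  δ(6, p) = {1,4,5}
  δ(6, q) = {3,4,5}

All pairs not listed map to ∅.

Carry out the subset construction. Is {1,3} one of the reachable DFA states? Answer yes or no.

Start state of the DFA: {1}.
{1} --p--> {3,4}  [new]
{1} --q--> {1,4}  [new]
{3,4} --p--> {1,4,6}  [new]
{3,4} --q--> {1,2,4,6}  [new]
{1,4} --p--> {1,3,4,6}  [new]
{1,4} --q--> {1,2,4,6}  [seen]
{1,4,6} --p--> {1,3,4,5,6}  [new]
{1,4,6} --q--> {1,2,3,4,5,6}  [new]
{1,2,4,6} --p--> {1,3,4,5,6}  [seen]
{1,2,4,6} --q--> {1,2,3,4,5,6}  [seen]
{1,3,4,6} --p--> {1,3,4,5,6}  [seen]
{1,3,4,6} --q--> {1,2,3,4,5,6}  [seen]
{1,3,4,5,6} --p--> {1,2,3,4,5,6}  [seen]
{1,3,4,5,6} --q--> {1,2,3,4,5,6}  [seen]
{1,2,3,4,5,6} --p--> {1,2,3,4,5,6}  [seen]
{1,2,3,4,5,6} --q--> {1,2,3,4,5,6}  [seen]
Reachable DFA states: {1}, {3,4}, {1,4}, {1,4,6}, {1,2,4,6}, {1,3,4,6}, {1,3,4,5,6}, {1,2,3,4,5,6}.
{1,3} is not among them.

no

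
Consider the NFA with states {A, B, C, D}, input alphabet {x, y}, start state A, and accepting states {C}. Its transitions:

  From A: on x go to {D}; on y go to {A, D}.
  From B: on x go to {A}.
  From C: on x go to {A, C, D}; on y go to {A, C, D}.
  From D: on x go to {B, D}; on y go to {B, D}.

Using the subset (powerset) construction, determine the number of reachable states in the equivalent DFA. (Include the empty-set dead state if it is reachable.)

5

Start state of the DFA: {A}.
{A} --x--> {D}  [new]
{A} --y--> {A, D}  [new]
{D} --x--> {B, D}  [new]
{D} --y--> {B, D}  [seen]
{A, D} --x--> {B, D}  [seen]
{A, D} --y--> {A, B, D}  [new]
{B, D} --x--> {A, B, D}  [seen]
{B, D} --y--> {B, D}  [seen]
{A, B, D} --x--> {A, B, D}  [seen]
{A, B, D} --y--> {A, B, D}  [seen]
Reachable DFA states: {A}, {D}, {A, D}, {B, D}, {A, B, D}.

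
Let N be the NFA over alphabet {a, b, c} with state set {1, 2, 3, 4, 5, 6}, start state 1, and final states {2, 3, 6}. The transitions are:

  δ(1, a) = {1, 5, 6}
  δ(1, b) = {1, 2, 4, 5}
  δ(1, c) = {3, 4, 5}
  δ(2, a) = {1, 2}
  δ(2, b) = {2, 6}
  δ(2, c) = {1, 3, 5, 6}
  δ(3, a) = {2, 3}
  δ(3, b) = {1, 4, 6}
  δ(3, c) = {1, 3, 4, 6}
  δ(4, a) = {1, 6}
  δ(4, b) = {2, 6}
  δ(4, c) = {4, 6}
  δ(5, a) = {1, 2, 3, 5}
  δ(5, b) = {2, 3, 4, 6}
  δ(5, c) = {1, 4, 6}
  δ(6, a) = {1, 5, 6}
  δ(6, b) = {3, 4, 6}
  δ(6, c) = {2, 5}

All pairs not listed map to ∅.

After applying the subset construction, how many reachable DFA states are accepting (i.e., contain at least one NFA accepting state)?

Start state of the DFA: {1}.
{1} --a--> {1, 5, 6}  [new]
{1} --b--> {1, 2, 4, 5}  [new]
{1} --c--> {3, 4, 5}  [new]
{1, 5, 6} --a--> {1, 2, 3, 5, 6}  [new]
{1, 5, 6} --b--> {1, 2, 3, 4, 5, 6}  [new]
{1, 5, 6} --c--> {1, 2, 3, 4, 5, 6}  [seen]
{1, 2, 4, 5} --a--> {1, 2, 3, 5, 6}  [seen]
{1, 2, 4, 5} --b--> {1, 2, 3, 4, 5, 6}  [seen]
{1, 2, 4, 5} --c--> {1, 3, 4, 5, 6}  [new]
{3, 4, 5} --a--> {1, 2, 3, 5, 6}  [seen]
{3, 4, 5} --b--> {1, 2, 3, 4, 6}  [new]
{3, 4, 5} --c--> {1, 3, 4, 6}  [new]
{1, 2, 3, 5, 6} --a--> {1, 2, 3, 5, 6}  [seen]
{1, 2, 3, 5, 6} --b--> {1, 2, 3, 4, 5, 6}  [seen]
{1, 2, 3, 5, 6} --c--> {1, 2, 3, 4, 5, 6}  [seen]
{1, 2, 3, 4, 5, 6} --a--> {1, 2, 3, 5, 6}  [seen]
{1, 2, 3, 4, 5, 6} --b--> {1, 2, 3, 4, 5, 6}  [seen]
{1, 2, 3, 4, 5, 6} --c--> {1, 2, 3, 4, 5, 6}  [seen]
{1, 3, 4, 5, 6} --a--> {1, 2, 3, 5, 6}  [seen]
{1, 3, 4, 5, 6} --b--> {1, 2, 3, 4, 5, 6}  [seen]
{1, 3, 4, 5, 6} --c--> {1, 2, 3, 4, 5, 6}  [seen]
{1, 2, 3, 4, 6} --a--> {1, 2, 3, 5, 6}  [seen]
{1, 2, 3, 4, 6} --b--> {1, 2, 3, 4, 5, 6}  [seen]
{1, 2, 3, 4, 6} --c--> {1, 2, 3, 4, 5, 6}  [seen]
{1, 3, 4, 6} --a--> {1, 2, 3, 5, 6}  [seen]
{1, 3, 4, 6} --b--> {1, 2, 3, 4, 5, 6}  [seen]
{1, 3, 4, 6} --c--> {1, 2, 3, 4, 5, 6}  [seen]
Reachable DFA states: {1}, {1, 5, 6}, {1, 2, 4, 5}, {3, 4, 5}, {1, 2, 3, 5, 6}, {1, 2, 3, 4, 5, 6}, {1, 3, 4, 5, 6}, {1, 2, 3, 4, 6}, {1, 3, 4, 6}.
Accepting DFA states (contain an NFA accepting state): {1, 5, 6}, {1, 2, 4, 5}, {3, 4, 5}, {1, 2, 3, 5, 6}, {1, 2, 3, 4, 5, 6}, {1, 3, 4, 5, 6}, {1, 2, 3, 4, 6}, {1, 3, 4, 6}.

8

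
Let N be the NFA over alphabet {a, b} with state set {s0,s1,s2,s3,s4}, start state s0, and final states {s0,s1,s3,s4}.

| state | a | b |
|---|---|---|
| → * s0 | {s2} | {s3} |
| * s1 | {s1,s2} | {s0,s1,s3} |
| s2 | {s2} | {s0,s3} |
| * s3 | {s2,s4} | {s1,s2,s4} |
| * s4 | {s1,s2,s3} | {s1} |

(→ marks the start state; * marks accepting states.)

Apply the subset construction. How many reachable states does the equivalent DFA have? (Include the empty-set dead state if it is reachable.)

10

Start state of the DFA: {s0}.
{s0} --a--> {s2}  [new]
{s0} --b--> {s3}  [new]
{s2} --a--> {s2}  [seen]
{s2} --b--> {s0,s3}  [new]
{s3} --a--> {s2,s4}  [new]
{s3} --b--> {s1,s2,s4}  [new]
{s0,s3} --a--> {s2,s4}  [seen]
{s0,s3} --b--> {s1,s2,s3,s4}  [new]
{s2,s4} --a--> {s1,s2,s3}  [new]
{s2,s4} --b--> {s0,s1,s3}  [new]
{s1,s2,s4} --a--> {s1,s2,s3}  [seen]
{s1,s2,s4} --b--> {s0,s1,s3}  [seen]
{s1,s2,s3,s4} --a--> {s1,s2,s3,s4}  [seen]
{s1,s2,s3,s4} --b--> {s0,s1,s2,s3,s4}  [new]
{s1,s2,s3} --a--> {s1,s2,s4}  [seen]
{s1,s2,s3} --b--> {s0,s1,s2,s3,s4}  [seen]
{s0,s1,s3} --a--> {s1,s2,s4}  [seen]
{s0,s1,s3} --b--> {s0,s1,s2,s3,s4}  [seen]
{s0,s1,s2,s3,s4} --a--> {s1,s2,s3,s4}  [seen]
{s0,s1,s2,s3,s4} --b--> {s0,s1,s2,s3,s4}  [seen]
Reachable DFA states: {s0}, {s2}, {s3}, {s0,s3}, {s2,s4}, {s1,s2,s4}, {s1,s2,s3,s4}, {s1,s2,s3}, {s0,s1,s3}, {s0,s1,s2,s3,s4}.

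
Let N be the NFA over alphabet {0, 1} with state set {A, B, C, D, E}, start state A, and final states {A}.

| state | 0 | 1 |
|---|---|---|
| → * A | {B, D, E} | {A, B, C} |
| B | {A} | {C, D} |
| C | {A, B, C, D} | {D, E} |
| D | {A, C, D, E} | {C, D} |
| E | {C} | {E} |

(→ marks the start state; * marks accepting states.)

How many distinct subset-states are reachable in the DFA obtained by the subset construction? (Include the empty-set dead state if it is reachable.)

Start state of the DFA: {A}.
{A} --0--> {B, D, E}  [new]
{A} --1--> {A, B, C}  [new]
{B, D, E} --0--> {A, C, D, E}  [new]
{B, D, E} --1--> {C, D, E}  [new]
{A, B, C} --0--> {A, B, C, D, E}  [new]
{A, B, C} --1--> {A, B, C, D, E}  [seen]
{A, C, D, E} --0--> {A, B, C, D, E}  [seen]
{A, C, D, E} --1--> {A, B, C, D, E}  [seen]
{C, D, E} --0--> {A, B, C, D, E}  [seen]
{C, D, E} --1--> {C, D, E}  [seen]
{A, B, C, D, E} --0--> {A, B, C, D, E}  [seen]
{A, B, C, D, E} --1--> {A, B, C, D, E}  [seen]
Reachable DFA states: {A}, {B, D, E}, {A, B, C}, {A, C, D, E}, {C, D, E}, {A, B, C, D, E}.

6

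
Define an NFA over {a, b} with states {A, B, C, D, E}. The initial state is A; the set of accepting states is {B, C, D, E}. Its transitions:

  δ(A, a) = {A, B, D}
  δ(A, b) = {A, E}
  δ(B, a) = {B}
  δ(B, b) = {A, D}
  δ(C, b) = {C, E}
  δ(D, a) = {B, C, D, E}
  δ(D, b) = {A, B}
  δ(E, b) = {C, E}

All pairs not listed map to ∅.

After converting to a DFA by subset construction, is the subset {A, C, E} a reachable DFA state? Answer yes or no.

yes

Start state of the DFA: {A}.
{A} --a--> {A, B, D}  [new]
{A} --b--> {A, E}  [new]
{A, B, D} --a--> {A, B, C, D, E}  [new]
{A, B, D} --b--> {A, B, D, E}  [new]
{A, E} --a--> {A, B, D}  [seen]
{A, E} --b--> {A, C, E}  [new]
{A, B, C, D, E} --a--> {A, B, C, D, E}  [seen]
{A, B, C, D, E} --b--> {A, B, C, D, E}  [seen]
{A, B, D, E} --a--> {A, B, C, D, E}  [seen]
{A, B, D, E} --b--> {A, B, C, D, E}  [seen]
{A, C, E} --a--> {A, B, D}  [seen]
{A, C, E} --b--> {A, C, E}  [seen]
Reachable DFA states: {A}, {A, B, D}, {A, E}, {A, B, C, D, E}, {A, B, D, E}, {A, C, E}.
{A, C, E} is among them.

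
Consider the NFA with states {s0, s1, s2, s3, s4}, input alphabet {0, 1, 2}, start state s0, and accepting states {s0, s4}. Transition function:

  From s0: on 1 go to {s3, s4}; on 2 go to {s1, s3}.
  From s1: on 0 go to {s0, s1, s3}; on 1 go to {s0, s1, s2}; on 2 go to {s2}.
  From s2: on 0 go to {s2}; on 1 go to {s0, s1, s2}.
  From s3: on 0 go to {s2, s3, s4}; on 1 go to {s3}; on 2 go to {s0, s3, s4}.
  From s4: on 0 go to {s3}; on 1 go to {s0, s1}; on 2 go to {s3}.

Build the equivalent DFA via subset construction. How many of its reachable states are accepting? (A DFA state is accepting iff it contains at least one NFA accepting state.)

9

Start state of the DFA: {s0}.
{s0} --0--> ∅  [new]
{s0} --1--> {s3, s4}  [new]
{s0} --2--> {s1, s3}  [new]
∅ --0--> ∅  [seen]
∅ --1--> ∅  [seen]
∅ --2--> ∅  [seen]
{s3, s4} --0--> {s2, s3, s4}  [new]
{s3, s4} --1--> {s0, s1, s3}  [new]
{s3, s4} --2--> {s0, s3, s4}  [new]
{s1, s3} --0--> {s0, s1, s2, s3, s4}  [new]
{s1, s3} --1--> {s0, s1, s2, s3}  [new]
{s1, s3} --2--> {s0, s2, s3, s4}  [new]
{s2, s3, s4} --0--> {s2, s3, s4}  [seen]
{s2, s3, s4} --1--> {s0, s1, s2, s3}  [seen]
{s2, s3, s4} --2--> {s0, s3, s4}  [seen]
{s0, s1, s3} --0--> {s0, s1, s2, s3, s4}  [seen]
{s0, s1, s3} --1--> {s0, s1, s2, s3, s4}  [seen]
{s0, s1, s3} --2--> {s0, s1, s2, s3, s4}  [seen]
{s0, s3, s4} --0--> {s2, s3, s4}  [seen]
{s0, s3, s4} --1--> {s0, s1, s3, s4}  [new]
{s0, s3, s4} --2--> {s0, s1, s3, s4}  [seen]
{s0, s1, s2, s3, s4} --0--> {s0, s1, s2, s3, s4}  [seen]
{s0, s1, s2, s3, s4} --1--> {s0, s1, s2, s3, s4}  [seen]
{s0, s1, s2, s3, s4} --2--> {s0, s1, s2, s3, s4}  [seen]
{s0, s1, s2, s3} --0--> {s0, s1, s2, s3, s4}  [seen]
{s0, s1, s2, s3} --1--> {s0, s1, s2, s3, s4}  [seen]
{s0, s1, s2, s3} --2--> {s0, s1, s2, s3, s4}  [seen]
{s0, s2, s3, s4} --0--> {s2, s3, s4}  [seen]
{s0, s2, s3, s4} --1--> {s0, s1, s2, s3, s4}  [seen]
{s0, s2, s3, s4} --2--> {s0, s1, s3, s4}  [seen]
{s0, s1, s3, s4} --0--> {s0, s1, s2, s3, s4}  [seen]
{s0, s1, s3, s4} --1--> {s0, s1, s2, s3, s4}  [seen]
{s0, s1, s3, s4} --2--> {s0, s1, s2, s3, s4}  [seen]
Reachable DFA states: {s0}, ∅, {s3, s4}, {s1, s3}, {s2, s3, s4}, {s0, s1, s3}, {s0, s3, s4}, {s0, s1, s2, s3, s4}, {s0, s1, s2, s3}, {s0, s2, s3, s4}, {s0, s1, s3, s4}.
Accepting DFA states (contain an NFA accepting state): {s0}, {s3, s4}, {s2, s3, s4}, {s0, s1, s3}, {s0, s3, s4}, {s0, s1, s2, s3, s4}, {s0, s1, s2, s3}, {s0, s2, s3, s4}, {s0, s1, s3, s4}.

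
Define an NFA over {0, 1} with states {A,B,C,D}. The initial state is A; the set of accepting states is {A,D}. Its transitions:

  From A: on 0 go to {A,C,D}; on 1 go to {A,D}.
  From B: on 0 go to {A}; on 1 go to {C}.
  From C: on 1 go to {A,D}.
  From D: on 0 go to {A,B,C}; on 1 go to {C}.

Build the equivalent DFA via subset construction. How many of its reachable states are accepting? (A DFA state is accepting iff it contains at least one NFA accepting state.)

4

Start state of the DFA: {A}.
{A} --0--> {A,C,D}  [new]
{A} --1--> {A,D}  [new]
{A,C,D} --0--> {A,B,C,D}  [new]
{A,C,D} --1--> {A,C,D}  [seen]
{A,D} --0--> {A,B,C,D}  [seen]
{A,D} --1--> {A,C,D}  [seen]
{A,B,C,D} --0--> {A,B,C,D}  [seen]
{A,B,C,D} --1--> {A,C,D}  [seen]
Reachable DFA states: {A}, {A,C,D}, {A,D}, {A,B,C,D}.
Accepting DFA states (contain an NFA accepting state): {A}, {A,C,D}, {A,D}, {A,B,C,D}.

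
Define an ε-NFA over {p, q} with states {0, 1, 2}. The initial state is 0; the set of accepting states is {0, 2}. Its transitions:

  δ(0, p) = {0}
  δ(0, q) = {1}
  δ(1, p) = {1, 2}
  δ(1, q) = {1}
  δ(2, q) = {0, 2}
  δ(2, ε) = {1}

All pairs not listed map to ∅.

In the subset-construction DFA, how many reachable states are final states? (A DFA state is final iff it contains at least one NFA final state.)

Start state of the DFA: {0} (ε-closure of the NFA start).
{0} --p--> {0}  [seen]
{0} --q--> {1}  [new]
{1} --p--> {1, 2}  [new]
{1} --q--> {1}  [seen]
{1, 2} --p--> {1, 2}  [seen]
{1, 2} --q--> {0, 1, 2}  [new]
{0, 1, 2} --p--> {0, 1, 2}  [seen]
{0, 1, 2} --q--> {0, 1, 2}  [seen]
Reachable DFA states: {0}, {1}, {1, 2}, {0, 1, 2}.
Accepting DFA states (contain an NFA accepting state): {0}, {1, 2}, {0, 1, 2}.

3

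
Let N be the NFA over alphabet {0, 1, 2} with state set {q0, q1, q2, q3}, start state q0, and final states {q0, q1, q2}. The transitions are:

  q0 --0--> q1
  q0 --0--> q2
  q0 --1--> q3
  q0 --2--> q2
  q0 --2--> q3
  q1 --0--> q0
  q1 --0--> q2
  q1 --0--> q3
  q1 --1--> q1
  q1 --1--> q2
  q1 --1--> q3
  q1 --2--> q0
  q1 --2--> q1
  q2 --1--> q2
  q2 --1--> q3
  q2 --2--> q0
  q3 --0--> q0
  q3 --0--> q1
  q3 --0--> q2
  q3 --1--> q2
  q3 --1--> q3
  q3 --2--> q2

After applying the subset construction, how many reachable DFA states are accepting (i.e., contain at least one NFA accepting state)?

Start state of the DFA: {q0}.
{q0} --0--> {q1, q2}  [new]
{q0} --1--> {q3}  [new]
{q0} --2--> {q2, q3}  [new]
{q1, q2} --0--> {q0, q2, q3}  [new]
{q1, q2} --1--> {q1, q2, q3}  [new]
{q1, q2} --2--> {q0, q1}  [new]
{q3} --0--> {q0, q1, q2}  [new]
{q3} --1--> {q2, q3}  [seen]
{q3} --2--> {q2}  [new]
{q2, q3} --0--> {q0, q1, q2}  [seen]
{q2, q3} --1--> {q2, q3}  [seen]
{q2, q3} --2--> {q0, q2}  [new]
{q0, q2, q3} --0--> {q0, q1, q2}  [seen]
{q0, q2, q3} --1--> {q2, q3}  [seen]
{q0, q2, q3} --2--> {q0, q2, q3}  [seen]
{q1, q2, q3} --0--> {q0, q1, q2, q3}  [new]
{q1, q2, q3} --1--> {q1, q2, q3}  [seen]
{q1, q2, q3} --2--> {q0, q1, q2}  [seen]
{q0, q1} --0--> {q0, q1, q2, q3}  [seen]
{q0, q1} --1--> {q1, q2, q3}  [seen]
{q0, q1} --2--> {q0, q1, q2, q3}  [seen]
{q0, q1, q2} --0--> {q0, q1, q2, q3}  [seen]
{q0, q1, q2} --1--> {q1, q2, q3}  [seen]
{q0, q1, q2} --2--> {q0, q1, q2, q3}  [seen]
{q2} --0--> ∅  [new]
{q2} --1--> {q2, q3}  [seen]
{q2} --2--> {q0}  [seen]
{q0, q2} --0--> {q1, q2}  [seen]
{q0, q2} --1--> {q2, q3}  [seen]
{q0, q2} --2--> {q0, q2, q3}  [seen]
{q0, q1, q2, q3} --0--> {q0, q1, q2, q3}  [seen]
{q0, q1, q2, q3} --1--> {q1, q2, q3}  [seen]
{q0, q1, q2, q3} --2--> {q0, q1, q2, q3}  [seen]
∅ --0--> ∅  [seen]
∅ --1--> ∅  [seen]
∅ --2--> ∅  [seen]
Reachable DFA states: {q0}, {q1, q2}, {q3}, {q2, q3}, {q0, q2, q3}, {q1, q2, q3}, {q0, q1}, {q0, q1, q2}, {q2}, {q0, q2}, {q0, q1, q2, q3}, ∅.
Accepting DFA states (contain an NFA accepting state): {q0}, {q1, q2}, {q2, q3}, {q0, q2, q3}, {q1, q2, q3}, {q0, q1}, {q0, q1, q2}, {q2}, {q0, q2}, {q0, q1, q2, q3}.

10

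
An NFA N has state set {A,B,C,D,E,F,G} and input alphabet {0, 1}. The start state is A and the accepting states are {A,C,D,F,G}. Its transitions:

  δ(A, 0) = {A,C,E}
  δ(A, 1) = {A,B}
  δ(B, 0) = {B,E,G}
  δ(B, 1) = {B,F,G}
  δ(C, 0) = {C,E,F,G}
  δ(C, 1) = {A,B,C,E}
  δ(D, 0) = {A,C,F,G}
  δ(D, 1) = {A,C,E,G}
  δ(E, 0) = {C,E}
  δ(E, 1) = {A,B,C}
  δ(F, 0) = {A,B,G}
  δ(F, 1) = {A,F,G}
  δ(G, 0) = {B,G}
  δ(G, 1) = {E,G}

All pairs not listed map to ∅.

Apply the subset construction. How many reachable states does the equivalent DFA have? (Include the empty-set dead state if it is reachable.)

Start state of the DFA: {A}.
{A} --0--> {A,C,E}  [new]
{A} --1--> {A,B}  [new]
{A,C,E} --0--> {A,C,E,F,G}  [new]
{A,C,E} --1--> {A,B,C,E}  [new]
{A,B} --0--> {A,B,C,E,G}  [new]
{A,B} --1--> {A,B,F,G}  [new]
{A,C,E,F,G} --0--> {A,B,C,E,F,G}  [new]
{A,C,E,F,G} --1--> {A,B,C,E,F,G}  [seen]
{A,B,C,E} --0--> {A,B,C,E,F,G}  [seen]
{A,B,C,E} --1--> {A,B,C,E,F,G}  [seen]
{A,B,C,E,G} --0--> {A,B,C,E,F,G}  [seen]
{A,B,C,E,G} --1--> {A,B,C,E,F,G}  [seen]
{A,B,F,G} --0--> {A,B,C,E,G}  [seen]
{A,B,F,G} --1--> {A,B,E,F,G}  [new]
{A,B,C,E,F,G} --0--> {A,B,C,E,F,G}  [seen]
{A,B,C,E,F,G} --1--> {A,B,C,E,F,G}  [seen]
{A,B,E,F,G} --0--> {A,B,C,E,G}  [seen]
{A,B,E,F,G} --1--> {A,B,C,E,F,G}  [seen]
Reachable DFA states: {A}, {A,C,E}, {A,B}, {A,C,E,F,G}, {A,B,C,E}, {A,B,C,E,G}, {A,B,F,G}, {A,B,C,E,F,G}, {A,B,E,F,G}.

9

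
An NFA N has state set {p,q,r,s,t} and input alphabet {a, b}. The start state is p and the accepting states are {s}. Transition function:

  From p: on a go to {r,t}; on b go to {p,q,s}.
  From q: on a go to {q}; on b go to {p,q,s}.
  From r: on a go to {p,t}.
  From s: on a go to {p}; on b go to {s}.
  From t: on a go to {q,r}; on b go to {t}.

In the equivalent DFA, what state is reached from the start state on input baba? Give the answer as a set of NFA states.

Start: {p}.
δ(p,b) = {p,q,s}.
Union: {p,q,s}.
After b: {p,q,s}.
δ(p,a) = {r,t}; δ(q,a) = {q}; δ(s,a) = {p}.
Union: {p,q,r,t}.
After a: {p,q,r,t}.
δ(p,b) = {p,q,s}; δ(q,b) = {p,q,s}; δ(r,b) = ∅; δ(t,b) = {t}.
Union: {p,q,s,t}.
After b: {p,q,s,t}.
δ(p,a) = {r,t}; δ(q,a) = {q}; δ(s,a) = {p}; δ(t,a) = {q,r}.
Union: {p,q,r,t}.
After a: {p,q,r,t}.

{p,q,r,t}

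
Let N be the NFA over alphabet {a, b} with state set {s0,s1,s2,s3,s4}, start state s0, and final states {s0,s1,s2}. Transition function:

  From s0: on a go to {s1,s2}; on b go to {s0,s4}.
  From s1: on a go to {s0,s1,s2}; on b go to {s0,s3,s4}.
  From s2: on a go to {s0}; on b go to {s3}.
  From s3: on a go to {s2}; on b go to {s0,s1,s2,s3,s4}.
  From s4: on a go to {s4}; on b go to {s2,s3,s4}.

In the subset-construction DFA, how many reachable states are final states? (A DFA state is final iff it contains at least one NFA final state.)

9

Start state of the DFA: {s0}.
{s0} --a--> {s1,s2}  [new]
{s0} --b--> {s0,s4}  [new]
{s1,s2} --a--> {s0,s1,s2}  [new]
{s1,s2} --b--> {s0,s3,s4}  [new]
{s0,s4} --a--> {s1,s2,s4}  [new]
{s0,s4} --b--> {s0,s2,s3,s4}  [new]
{s0,s1,s2} --a--> {s0,s1,s2}  [seen]
{s0,s1,s2} --b--> {s0,s3,s4}  [seen]
{s0,s3,s4} --a--> {s1,s2,s4}  [seen]
{s0,s3,s4} --b--> {s0,s1,s2,s3,s4}  [new]
{s1,s2,s4} --a--> {s0,s1,s2,s4}  [new]
{s1,s2,s4} --b--> {s0,s2,s3,s4}  [seen]
{s0,s2,s3,s4} --a--> {s0,s1,s2,s4}  [seen]
{s0,s2,s3,s4} --b--> {s0,s1,s2,s3,s4}  [seen]
{s0,s1,s2,s3,s4} --a--> {s0,s1,s2,s4}  [seen]
{s0,s1,s2,s3,s4} --b--> {s0,s1,s2,s3,s4}  [seen]
{s0,s1,s2,s4} --a--> {s0,s1,s2,s4}  [seen]
{s0,s1,s2,s4} --b--> {s0,s2,s3,s4}  [seen]
Reachable DFA states: {s0}, {s1,s2}, {s0,s4}, {s0,s1,s2}, {s0,s3,s4}, {s1,s2,s4}, {s0,s2,s3,s4}, {s0,s1,s2,s3,s4}, {s0,s1,s2,s4}.
Accepting DFA states (contain an NFA accepting state): {s0}, {s1,s2}, {s0,s4}, {s0,s1,s2}, {s0,s3,s4}, {s1,s2,s4}, {s0,s2,s3,s4}, {s0,s1,s2,s3,s4}, {s0,s1,s2,s4}.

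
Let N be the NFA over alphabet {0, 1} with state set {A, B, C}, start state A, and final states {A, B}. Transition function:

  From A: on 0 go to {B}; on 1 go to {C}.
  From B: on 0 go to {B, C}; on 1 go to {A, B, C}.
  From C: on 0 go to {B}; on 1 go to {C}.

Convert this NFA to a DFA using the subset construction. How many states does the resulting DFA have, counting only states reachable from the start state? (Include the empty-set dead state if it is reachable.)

5

Start state of the DFA: {A}.
{A} --0--> {B}  [new]
{A} --1--> {C}  [new]
{B} --0--> {B, C}  [new]
{B} --1--> {A, B, C}  [new]
{C} --0--> {B}  [seen]
{C} --1--> {C}  [seen]
{B, C} --0--> {B, C}  [seen]
{B, C} --1--> {A, B, C}  [seen]
{A, B, C} --0--> {B, C}  [seen]
{A, B, C} --1--> {A, B, C}  [seen]
Reachable DFA states: {A}, {B}, {C}, {B, C}, {A, B, C}.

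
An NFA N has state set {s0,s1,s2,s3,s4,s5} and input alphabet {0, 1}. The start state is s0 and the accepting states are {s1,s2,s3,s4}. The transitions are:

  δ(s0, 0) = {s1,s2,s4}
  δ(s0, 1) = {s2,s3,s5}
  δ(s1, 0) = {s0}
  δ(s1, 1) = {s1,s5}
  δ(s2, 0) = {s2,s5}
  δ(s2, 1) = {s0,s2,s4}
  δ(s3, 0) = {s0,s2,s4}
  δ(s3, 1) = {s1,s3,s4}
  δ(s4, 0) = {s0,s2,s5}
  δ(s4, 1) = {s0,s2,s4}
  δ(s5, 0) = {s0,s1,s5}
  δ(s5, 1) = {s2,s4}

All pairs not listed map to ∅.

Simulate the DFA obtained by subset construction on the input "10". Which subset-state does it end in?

Start: {s0}.
δ(s0,1) = {s2,s3,s5}.
Union: {s2,s3,s5}.
After 1: {s2,s3,s5}.
δ(s2,0) = {s2,s5}; δ(s3,0) = {s0,s2,s4}; δ(s5,0) = {s0,s1,s5}.
Union: {s0,s1,s2,s4,s5}.
After 0: {s0,s1,s2,s4,s5}.

{s0,s1,s2,s4,s5}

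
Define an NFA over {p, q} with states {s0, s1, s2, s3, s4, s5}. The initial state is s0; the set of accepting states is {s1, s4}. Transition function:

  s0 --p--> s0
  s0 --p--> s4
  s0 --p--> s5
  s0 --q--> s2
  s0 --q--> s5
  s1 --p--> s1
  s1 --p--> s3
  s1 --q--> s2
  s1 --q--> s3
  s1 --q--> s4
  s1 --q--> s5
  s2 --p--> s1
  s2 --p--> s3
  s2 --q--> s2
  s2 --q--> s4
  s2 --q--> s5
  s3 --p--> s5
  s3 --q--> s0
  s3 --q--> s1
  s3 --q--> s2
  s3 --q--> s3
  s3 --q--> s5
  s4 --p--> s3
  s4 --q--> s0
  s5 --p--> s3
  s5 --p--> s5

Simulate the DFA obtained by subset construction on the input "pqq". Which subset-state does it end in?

{s2, s4, s5}

Start: {s0}.
δ(s0,p) = {s0, s4, s5}.
Union: {s0, s4, s5}.
After p: {s0, s4, s5}.
δ(s0,q) = {s2, s5}; δ(s4,q) = {s0}; δ(s5,q) = ∅.
Union: {s0, s2, s5}.
After q: {s0, s2, s5}.
δ(s0,q) = {s2, s5}; δ(s2,q) = {s2, s4, s5}; δ(s5,q) = ∅.
Union: {s2, s4, s5}.
After q: {s2, s4, s5}.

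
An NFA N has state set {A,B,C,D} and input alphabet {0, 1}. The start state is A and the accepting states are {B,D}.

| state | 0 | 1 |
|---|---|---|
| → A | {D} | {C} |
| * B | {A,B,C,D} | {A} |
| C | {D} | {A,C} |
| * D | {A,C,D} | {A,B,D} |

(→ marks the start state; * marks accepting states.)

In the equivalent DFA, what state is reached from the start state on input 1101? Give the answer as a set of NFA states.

Start: {A}.
δ(A,1) = {C}.
Union: {C}.
After 1: {C}.
δ(C,1) = {A,C}.
Union: {A,C}.
After 1: {A,C}.
δ(A,0) = {D}; δ(C,0) = {D}.
Union: {D}.
After 0: {D}.
δ(D,1) = {A,B,D}.
Union: {A,B,D}.
After 1: {A,B,D}.

{A,B,D}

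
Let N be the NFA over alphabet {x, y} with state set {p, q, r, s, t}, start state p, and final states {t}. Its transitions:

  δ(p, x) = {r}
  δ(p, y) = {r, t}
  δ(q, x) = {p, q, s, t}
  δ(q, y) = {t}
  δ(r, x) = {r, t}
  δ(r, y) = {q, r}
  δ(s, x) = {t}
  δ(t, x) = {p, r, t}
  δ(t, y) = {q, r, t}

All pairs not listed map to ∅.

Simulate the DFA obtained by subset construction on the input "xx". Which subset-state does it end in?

{r, t}

Start: {p}.
δ(p,x) = {r}.
Union: {r}.
After x: {r}.
δ(r,x) = {r, t}.
Union: {r, t}.
After x: {r, t}.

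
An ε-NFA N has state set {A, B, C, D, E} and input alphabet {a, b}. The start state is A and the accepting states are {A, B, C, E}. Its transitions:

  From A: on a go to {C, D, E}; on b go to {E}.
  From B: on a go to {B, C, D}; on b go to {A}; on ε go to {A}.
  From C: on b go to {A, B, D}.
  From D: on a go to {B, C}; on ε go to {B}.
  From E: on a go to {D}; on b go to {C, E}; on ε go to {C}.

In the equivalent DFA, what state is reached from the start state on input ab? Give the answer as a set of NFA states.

Start: {A}.
δ(A,a) = {C, D, E}.
Union: {C, D, E}.
ε-closure gives {A, B, C, D, E}.
After a: {A, B, C, D, E}.
δ(A,b) = {E}; δ(B,b) = {A}; δ(C,b) = {A, B, D}; δ(D,b) = ∅; δ(E,b) = {C, E}.
Union: {A, B, C, D, E}.
After b: {A, B, C, D, E}.

{A, B, C, D, E}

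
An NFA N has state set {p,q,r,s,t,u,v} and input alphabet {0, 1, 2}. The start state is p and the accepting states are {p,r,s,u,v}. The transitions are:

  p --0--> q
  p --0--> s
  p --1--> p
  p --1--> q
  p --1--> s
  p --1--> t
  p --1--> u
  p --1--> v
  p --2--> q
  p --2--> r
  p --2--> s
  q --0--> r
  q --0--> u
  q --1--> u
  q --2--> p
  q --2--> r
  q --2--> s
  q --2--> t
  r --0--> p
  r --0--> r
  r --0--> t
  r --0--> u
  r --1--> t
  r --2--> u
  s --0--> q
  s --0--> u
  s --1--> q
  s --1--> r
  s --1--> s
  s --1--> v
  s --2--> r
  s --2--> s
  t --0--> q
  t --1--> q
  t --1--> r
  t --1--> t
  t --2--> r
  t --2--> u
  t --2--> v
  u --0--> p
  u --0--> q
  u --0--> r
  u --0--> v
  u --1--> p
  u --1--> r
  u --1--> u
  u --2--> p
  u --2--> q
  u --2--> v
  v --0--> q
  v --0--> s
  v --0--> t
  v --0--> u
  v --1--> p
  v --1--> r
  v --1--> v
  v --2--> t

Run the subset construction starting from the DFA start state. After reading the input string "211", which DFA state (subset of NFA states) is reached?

Start: {p}.
δ(p,2) = {q,r,s}.
Union: {q,r,s}.
After 2: {q,r,s}.
δ(q,1) = {u}; δ(r,1) = {t}; δ(s,1) = {q,r,s,v}.
Union: {q,r,s,t,u,v}.
After 1: {q,r,s,t,u,v}.
δ(q,1) = {u}; δ(r,1) = {t}; δ(s,1) = {q,r,s,v}; δ(t,1) = {q,r,t}; δ(u,1) = {p,r,u}; δ(v,1) = {p,r,v}.
Union: {p,q,r,s,t,u,v}.
After 1: {p,q,r,s,t,u,v}.

{p,q,r,s,t,u,v}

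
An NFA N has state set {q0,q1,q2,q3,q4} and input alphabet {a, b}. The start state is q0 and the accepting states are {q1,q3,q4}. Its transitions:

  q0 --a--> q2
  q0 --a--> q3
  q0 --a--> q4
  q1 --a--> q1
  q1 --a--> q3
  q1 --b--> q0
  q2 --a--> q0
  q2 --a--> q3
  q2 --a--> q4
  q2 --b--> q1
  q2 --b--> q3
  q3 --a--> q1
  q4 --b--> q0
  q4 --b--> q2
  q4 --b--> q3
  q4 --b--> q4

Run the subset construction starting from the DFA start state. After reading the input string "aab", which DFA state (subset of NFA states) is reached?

Start: {q0}.
δ(q0,a) = {q2,q3,q4}.
Union: {q2,q3,q4}.
After a: {q2,q3,q4}.
δ(q2,a) = {q0,q3,q4}; δ(q3,a) = {q1}; δ(q4,a) = ∅.
Union: {q0,q1,q3,q4}.
After a: {q0,q1,q3,q4}.
δ(q0,b) = ∅; δ(q1,b) = {q0}; δ(q3,b) = ∅; δ(q4,b) = {q0,q2,q3,q4}.
Union: {q0,q2,q3,q4}.
After b: {q0,q2,q3,q4}.

{q0,q2,q3,q4}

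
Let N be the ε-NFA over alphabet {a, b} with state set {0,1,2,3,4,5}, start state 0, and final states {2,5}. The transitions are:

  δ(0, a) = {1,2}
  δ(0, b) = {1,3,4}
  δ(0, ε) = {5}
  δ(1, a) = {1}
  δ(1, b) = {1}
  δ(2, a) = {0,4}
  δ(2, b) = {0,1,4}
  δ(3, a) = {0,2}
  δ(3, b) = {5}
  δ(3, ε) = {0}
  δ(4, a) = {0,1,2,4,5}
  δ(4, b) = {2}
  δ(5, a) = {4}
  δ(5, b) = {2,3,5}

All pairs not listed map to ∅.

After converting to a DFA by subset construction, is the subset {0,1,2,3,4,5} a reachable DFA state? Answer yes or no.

Start state of the DFA: {0,5} (ε-closure of the NFA start).
{0,5} --a--> {1,2,4}  [new]
{0,5} --b--> {0,1,2,3,4,5}  [new]
{1,2,4} --a--> {0,1,2,4,5}  [new]
{1,2,4} --b--> {0,1,2,4,5}  [seen]
{0,1,2,3,4,5} --a--> {0,1,2,4,5}  [seen]
{0,1,2,3,4,5} --b--> {0,1,2,3,4,5}  [seen]
{0,1,2,4,5} --a--> {0,1,2,4,5}  [seen]
{0,1,2,4,5} --b--> {0,1,2,3,4,5}  [seen]
Reachable DFA states: {0,5}, {1,2,4}, {0,1,2,3,4,5}, {0,1,2,4,5}.
{0,1,2,3,4,5} is among them.

yes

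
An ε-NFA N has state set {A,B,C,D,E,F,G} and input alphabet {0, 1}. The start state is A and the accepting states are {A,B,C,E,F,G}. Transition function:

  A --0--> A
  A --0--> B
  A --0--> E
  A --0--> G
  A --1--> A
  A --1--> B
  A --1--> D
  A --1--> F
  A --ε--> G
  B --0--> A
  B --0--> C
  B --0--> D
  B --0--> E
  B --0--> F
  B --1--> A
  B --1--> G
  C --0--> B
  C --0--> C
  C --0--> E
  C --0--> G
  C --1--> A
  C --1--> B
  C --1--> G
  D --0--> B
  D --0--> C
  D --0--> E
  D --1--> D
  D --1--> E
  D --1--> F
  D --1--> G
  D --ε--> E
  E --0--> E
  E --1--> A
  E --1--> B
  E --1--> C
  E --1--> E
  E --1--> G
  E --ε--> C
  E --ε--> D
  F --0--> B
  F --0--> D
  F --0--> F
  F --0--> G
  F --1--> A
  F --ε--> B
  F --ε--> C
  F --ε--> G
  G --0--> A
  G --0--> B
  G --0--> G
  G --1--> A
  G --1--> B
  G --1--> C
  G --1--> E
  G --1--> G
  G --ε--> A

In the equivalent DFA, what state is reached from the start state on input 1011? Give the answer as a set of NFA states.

Start: {A,G}.
δ(A,1) = {A,B,D,F}; δ(G,1) = {A,B,C,E,G}.
Union: {A,B,C,D,E,F,G}.
After 1: {A,B,C,D,E,F,G}.
δ(A,0) = {A,B,E,G}; δ(B,0) = {A,C,D,E,F}; δ(C,0) = {B,C,E,G}; δ(D,0) = {B,C,E}; δ(E,0) = {E}; δ(F,0) = {B,D,F,G}; δ(G,0) = {A,B,G}.
Union: {A,B,C,D,E,F,G}.
After 0: {A,B,C,D,E,F,G}.
δ(A,1) = {A,B,D,F}; δ(B,1) = {A,G}; δ(C,1) = {A,B,G}; δ(D,1) = {D,E,F,G}; δ(E,1) = {A,B,C,E,G}; δ(F,1) = {A}; δ(G,1) = {A,B,C,E,G}.
Union: {A,B,C,D,E,F,G}.
After 1: {A,B,C,D,E,F,G}.
δ(A,1) = {A,B,D,F}; δ(B,1) = {A,G}; δ(C,1) = {A,B,G}; δ(D,1) = {D,E,F,G}; δ(E,1) = {A,B,C,E,G}; δ(F,1) = {A}; δ(G,1) = {A,B,C,E,G}.
Union: {A,B,C,D,E,F,G}.
After 1: {A,B,C,D,E,F,G}.

{A,B,C,D,E,F,G}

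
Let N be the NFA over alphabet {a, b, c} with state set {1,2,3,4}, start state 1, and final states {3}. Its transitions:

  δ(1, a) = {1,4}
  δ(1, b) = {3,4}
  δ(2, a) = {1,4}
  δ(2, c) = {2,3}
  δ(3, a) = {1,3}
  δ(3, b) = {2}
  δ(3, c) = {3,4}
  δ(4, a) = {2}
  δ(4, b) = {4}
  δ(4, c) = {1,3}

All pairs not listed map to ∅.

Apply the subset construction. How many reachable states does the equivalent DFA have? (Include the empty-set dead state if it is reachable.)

14

Start state of the DFA: {1}.
{1} --a--> {1,4}  [new]
{1} --b--> {3,4}  [new]
{1} --c--> ∅  [new]
{1,4} --a--> {1,2,4}  [new]
{1,4} --b--> {3,4}  [seen]
{1,4} --c--> {1,3}  [new]
{3,4} --a--> {1,2,3}  [new]
{3,4} --b--> {2,4}  [new]
{3,4} --c--> {1,3,4}  [new]
∅ --a--> ∅  [seen]
∅ --b--> ∅  [seen]
∅ --c--> ∅  [seen]
{1,2,4} --a--> {1,2,4}  [seen]
{1,2,4} --b--> {3,4}  [seen]
{1,2,4} --c--> {1,2,3}  [seen]
{1,3} --a--> {1,3,4}  [seen]
{1,3} --b--> {2,3,4}  [new]
{1,3} --c--> {3,4}  [seen]
{1,2,3} --a--> {1,3,4}  [seen]
{1,2,3} --b--> {2,3,4}  [seen]
{1,2,3} --c--> {2,3,4}  [seen]
{2,4} --a--> {1,2,4}  [seen]
{2,4} --b--> {4}  [new]
{2,4} --c--> {1,2,3}  [seen]
{1,3,4} --a--> {1,2,3,4}  [new]
{1,3,4} --b--> {2,3,4}  [seen]
{1,3,4} --c--> {1,3,4}  [seen]
{2,3,4} --a--> {1,2,3,4}  [seen]
{2,3,4} --b--> {2,4}  [seen]
{2,3,4} --c--> {1,2,3,4}  [seen]
{4} --a--> {2}  [new]
{4} --b--> {4}  [seen]
{4} --c--> {1,3}  [seen]
{1,2,3,4} --a--> {1,2,3,4}  [seen]
{1,2,3,4} --b--> {2,3,4}  [seen]
{1,2,3,4} --c--> {1,2,3,4}  [seen]
{2} --a--> {1,4}  [seen]
{2} --b--> ∅  [seen]
{2} --c--> {2,3}  [new]
{2,3} --a--> {1,3,4}  [seen]
{2,3} --b--> {2}  [seen]
{2,3} --c--> {2,3,4}  [seen]
Reachable DFA states: {1}, {1,4}, {3,4}, ∅, {1,2,4}, {1,3}, {1,2,3}, {2,4}, {1,3,4}, {2,3,4}, {4}, {1,2,3,4}, {2}, {2,3}.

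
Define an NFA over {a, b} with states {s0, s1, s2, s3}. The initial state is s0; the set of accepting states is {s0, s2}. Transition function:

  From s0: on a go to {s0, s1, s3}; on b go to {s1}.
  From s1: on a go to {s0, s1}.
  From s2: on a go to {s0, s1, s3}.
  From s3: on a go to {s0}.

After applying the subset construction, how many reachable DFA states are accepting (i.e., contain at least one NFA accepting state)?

3

Start state of the DFA: {s0}.
{s0} --a--> {s0, s1, s3}  [new]
{s0} --b--> {s1}  [new]
{s0, s1, s3} --a--> {s0, s1, s3}  [seen]
{s0, s1, s3} --b--> {s1}  [seen]
{s1} --a--> {s0, s1}  [new]
{s1} --b--> ∅  [new]
{s0, s1} --a--> {s0, s1, s3}  [seen]
{s0, s1} --b--> {s1}  [seen]
∅ --a--> ∅  [seen]
∅ --b--> ∅  [seen]
Reachable DFA states: {s0}, {s0, s1, s3}, {s1}, {s0, s1}, ∅.
Accepting DFA states (contain an NFA accepting state): {s0}, {s0, s1, s3}, {s0, s1}.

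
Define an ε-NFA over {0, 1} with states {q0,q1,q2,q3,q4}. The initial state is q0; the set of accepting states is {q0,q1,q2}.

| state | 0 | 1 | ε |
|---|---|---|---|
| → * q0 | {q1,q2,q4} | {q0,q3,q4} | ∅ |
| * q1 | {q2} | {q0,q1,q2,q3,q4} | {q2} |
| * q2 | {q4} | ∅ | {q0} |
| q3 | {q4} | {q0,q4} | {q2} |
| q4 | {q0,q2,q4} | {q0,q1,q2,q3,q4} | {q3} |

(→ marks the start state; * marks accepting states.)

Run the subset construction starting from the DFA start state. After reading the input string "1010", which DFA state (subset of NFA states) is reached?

Start: {q0}.
δ(q0,1) = {q0,q3,q4}.
Union: {q0,q3,q4}.
ε-closure gives {q0,q2,q3,q4}.
After 1: {q0,q2,q3,q4}.
δ(q0,0) = {q1,q2,q4}; δ(q2,0) = {q4}; δ(q3,0) = {q4}; δ(q4,0) = {q0,q2,q4}.
Union: {q0,q1,q2,q4}.
ε-closure gives {q0,q1,q2,q3,q4}.
After 0: {q0,q1,q2,q3,q4}.
δ(q0,1) = {q0,q3,q4}; δ(q1,1) = {q0,q1,q2,q3,q4}; δ(q2,1) = ∅; δ(q3,1) = {q0,q4}; δ(q4,1) = {q0,q1,q2,q3,q4}.
Union: {q0,q1,q2,q3,q4}.
After 1: {q0,q1,q2,q3,q4}.
δ(q0,0) = {q1,q2,q4}; δ(q1,0) = {q2}; δ(q2,0) = {q4}; δ(q3,0) = {q4}; δ(q4,0) = {q0,q2,q4}.
Union: {q0,q1,q2,q4}.
ε-closure gives {q0,q1,q2,q3,q4}.
After 0: {q0,q1,q2,q3,q4}.

{q0,q1,q2,q3,q4}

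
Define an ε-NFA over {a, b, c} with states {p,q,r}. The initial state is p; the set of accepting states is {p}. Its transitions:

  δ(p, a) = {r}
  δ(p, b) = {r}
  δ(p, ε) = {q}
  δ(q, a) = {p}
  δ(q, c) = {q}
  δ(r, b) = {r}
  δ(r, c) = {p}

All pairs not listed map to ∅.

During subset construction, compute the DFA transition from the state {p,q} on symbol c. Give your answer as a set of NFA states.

δ(p,c) = ∅; δ(q,c) = {q}.
Union: {q}.

{q}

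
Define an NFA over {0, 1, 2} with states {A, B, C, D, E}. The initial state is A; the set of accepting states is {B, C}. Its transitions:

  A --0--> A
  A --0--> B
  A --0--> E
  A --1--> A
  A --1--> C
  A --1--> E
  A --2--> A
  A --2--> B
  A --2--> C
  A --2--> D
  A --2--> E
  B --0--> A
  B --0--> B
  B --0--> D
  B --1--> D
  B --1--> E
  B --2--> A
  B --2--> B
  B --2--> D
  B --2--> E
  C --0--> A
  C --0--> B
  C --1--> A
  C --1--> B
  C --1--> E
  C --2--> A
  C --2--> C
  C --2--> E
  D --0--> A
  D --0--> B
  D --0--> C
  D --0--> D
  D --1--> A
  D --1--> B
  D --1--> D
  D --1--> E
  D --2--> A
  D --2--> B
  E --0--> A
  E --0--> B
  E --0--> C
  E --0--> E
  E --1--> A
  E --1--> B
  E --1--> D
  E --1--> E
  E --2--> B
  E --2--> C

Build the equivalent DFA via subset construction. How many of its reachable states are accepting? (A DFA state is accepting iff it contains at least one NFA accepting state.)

4

Start state of the DFA: {A}.
{A} --0--> {A, B, E}  [new]
{A} --1--> {A, C, E}  [new]
{A} --2--> {A, B, C, D, E}  [new]
{A, B, E} --0--> {A, B, C, D, E}  [seen]
{A, B, E} --1--> {A, B, C, D, E}  [seen]
{A, B, E} --2--> {A, B, C, D, E}  [seen]
{A, C, E} --0--> {A, B, C, E}  [new]
{A, C, E} --1--> {A, B, C, D, E}  [seen]
{A, C, E} --2--> {A, B, C, D, E}  [seen]
{A, B, C, D, E} --0--> {A, B, C, D, E}  [seen]
{A, B, C, D, E} --1--> {A, B, C, D, E}  [seen]
{A, B, C, D, E} --2--> {A, B, C, D, E}  [seen]
{A, B, C, E} --0--> {A, B, C, D, E}  [seen]
{A, B, C, E} --1--> {A, B, C, D, E}  [seen]
{A, B, C, E} --2--> {A, B, C, D, E}  [seen]
Reachable DFA states: {A}, {A, B, E}, {A, C, E}, {A, B, C, D, E}, {A, B, C, E}.
Accepting DFA states (contain an NFA accepting state): {A, B, E}, {A, C, E}, {A, B, C, D, E}, {A, B, C, E}.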